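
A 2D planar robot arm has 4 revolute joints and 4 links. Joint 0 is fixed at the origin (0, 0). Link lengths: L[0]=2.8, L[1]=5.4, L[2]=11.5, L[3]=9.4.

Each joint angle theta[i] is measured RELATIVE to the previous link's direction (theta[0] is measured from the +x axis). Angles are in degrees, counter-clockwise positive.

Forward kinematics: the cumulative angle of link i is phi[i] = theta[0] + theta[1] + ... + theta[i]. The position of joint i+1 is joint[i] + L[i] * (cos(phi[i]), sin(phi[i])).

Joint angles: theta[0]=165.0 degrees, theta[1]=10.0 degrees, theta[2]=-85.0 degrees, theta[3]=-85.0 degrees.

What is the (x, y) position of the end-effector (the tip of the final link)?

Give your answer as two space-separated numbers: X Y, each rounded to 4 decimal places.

joint[0] = (0.0000, 0.0000)  (base)
link 0: phi[0] = 165 = 165 deg
  cos(165 deg) = -0.9659, sin(165 deg) = 0.2588
  joint[1] = (0.0000, 0.0000) + 2.8 * (-0.9659, 0.2588) = (0.0000 + -2.7046, 0.0000 + 0.7247) = (-2.7046, 0.7247)
link 1: phi[1] = 165 + 10 = 175 deg
  cos(175 deg) = -0.9962, sin(175 deg) = 0.0872
  joint[2] = (-2.7046, 0.7247) + 5.4 * (-0.9962, 0.0872) = (-2.7046 + -5.3795, 0.7247 + 0.4706) = (-8.0840, 1.1953)
link 2: phi[2] = 165 + 10 + -85 = 90 deg
  cos(90 deg) = 0.0000, sin(90 deg) = 1.0000
  joint[3] = (-8.0840, 1.1953) + 11.5 * (0.0000, 1.0000) = (-8.0840 + 0.0000, 1.1953 + 11.5000) = (-8.0840, 12.6953)
link 3: phi[3] = 165 + 10 + -85 + -85 = 5 deg
  cos(5 deg) = 0.9962, sin(5 deg) = 0.0872
  joint[4] = (-8.0840, 12.6953) + 9.4 * (0.9962, 0.0872) = (-8.0840 + 9.3642, 12.6953 + 0.8193) = (1.2802, 13.5146)
End effector: (1.2802, 13.5146)

Answer: 1.2802 13.5146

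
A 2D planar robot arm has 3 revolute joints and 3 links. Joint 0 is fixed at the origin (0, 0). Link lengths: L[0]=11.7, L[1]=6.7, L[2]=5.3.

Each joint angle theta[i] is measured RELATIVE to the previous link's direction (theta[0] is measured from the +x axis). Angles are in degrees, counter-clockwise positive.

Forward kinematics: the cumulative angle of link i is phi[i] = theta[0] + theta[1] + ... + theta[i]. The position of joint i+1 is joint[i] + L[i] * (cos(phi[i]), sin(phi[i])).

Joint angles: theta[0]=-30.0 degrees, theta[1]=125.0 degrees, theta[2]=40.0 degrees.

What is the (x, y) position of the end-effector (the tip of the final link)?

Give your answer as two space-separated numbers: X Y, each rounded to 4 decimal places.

joint[0] = (0.0000, 0.0000)  (base)
link 0: phi[0] = -30 = -30 deg
  cos(-30 deg) = 0.8660, sin(-30 deg) = -0.5000
  joint[1] = (0.0000, 0.0000) + 11.7 * (0.8660, -0.5000) = (0.0000 + 10.1325, 0.0000 + -5.8500) = (10.1325, -5.8500)
link 1: phi[1] = -30 + 125 = 95 deg
  cos(95 deg) = -0.0872, sin(95 deg) = 0.9962
  joint[2] = (10.1325, -5.8500) + 6.7 * (-0.0872, 0.9962) = (10.1325 + -0.5839, -5.8500 + 6.6745) = (9.5486, 0.8245)
link 2: phi[2] = -30 + 125 + 40 = 135 deg
  cos(135 deg) = -0.7071, sin(135 deg) = 0.7071
  joint[3] = (9.5486, 0.8245) + 5.3 * (-0.7071, 0.7071) = (9.5486 + -3.7477, 0.8245 + 3.7477) = (5.8009, 4.5722)
End effector: (5.8009, 4.5722)

Answer: 5.8009 4.5722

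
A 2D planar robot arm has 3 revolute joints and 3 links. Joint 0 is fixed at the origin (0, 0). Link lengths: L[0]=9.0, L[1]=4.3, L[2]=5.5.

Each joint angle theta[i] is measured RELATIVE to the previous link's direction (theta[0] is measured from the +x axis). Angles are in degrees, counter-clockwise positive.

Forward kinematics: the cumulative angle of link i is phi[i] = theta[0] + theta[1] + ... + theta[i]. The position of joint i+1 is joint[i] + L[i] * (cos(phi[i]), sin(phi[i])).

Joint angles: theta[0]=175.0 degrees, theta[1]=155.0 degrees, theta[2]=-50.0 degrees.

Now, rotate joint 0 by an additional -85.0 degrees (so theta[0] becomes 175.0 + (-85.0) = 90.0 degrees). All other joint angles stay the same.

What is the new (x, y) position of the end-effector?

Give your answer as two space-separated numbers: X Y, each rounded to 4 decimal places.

Answer: -7.1299 3.6794

Derivation:
joint[0] = (0.0000, 0.0000)  (base)
link 0: phi[0] = 90 = 90 deg
  cos(90 deg) = 0.0000, sin(90 deg) = 1.0000
  joint[1] = (0.0000, 0.0000) + 9 * (0.0000, 1.0000) = (0.0000 + 0.0000, 0.0000 + 9.0000) = (0.0000, 9.0000)
link 1: phi[1] = 90 + 155 = 245 deg
  cos(245 deg) = -0.4226, sin(245 deg) = -0.9063
  joint[2] = (0.0000, 9.0000) + 4.3 * (-0.4226, -0.9063) = (0.0000 + -1.8173, 9.0000 + -3.8971) = (-1.8173, 5.1029)
link 2: phi[2] = 90 + 155 + -50 = 195 deg
  cos(195 deg) = -0.9659, sin(195 deg) = -0.2588
  joint[3] = (-1.8173, 5.1029) + 5.5 * (-0.9659, -0.2588) = (-1.8173 + -5.3126, 5.1029 + -1.4235) = (-7.1299, 3.6794)
End effector: (-7.1299, 3.6794)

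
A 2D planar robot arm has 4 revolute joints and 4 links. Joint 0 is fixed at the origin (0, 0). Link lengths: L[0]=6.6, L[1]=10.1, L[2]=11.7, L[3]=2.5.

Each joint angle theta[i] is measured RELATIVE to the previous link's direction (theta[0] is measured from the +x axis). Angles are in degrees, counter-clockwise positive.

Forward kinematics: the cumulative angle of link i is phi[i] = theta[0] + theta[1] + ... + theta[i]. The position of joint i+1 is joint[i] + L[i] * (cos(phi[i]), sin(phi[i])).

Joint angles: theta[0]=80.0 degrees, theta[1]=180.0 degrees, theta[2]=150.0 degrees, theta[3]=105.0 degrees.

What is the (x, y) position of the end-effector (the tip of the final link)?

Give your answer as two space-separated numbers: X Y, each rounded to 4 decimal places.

Answer: 4.6471 6.5724

Derivation:
joint[0] = (0.0000, 0.0000)  (base)
link 0: phi[0] = 80 = 80 deg
  cos(80 deg) = 0.1736, sin(80 deg) = 0.9848
  joint[1] = (0.0000, 0.0000) + 6.6 * (0.1736, 0.9848) = (0.0000 + 1.1461, 0.0000 + 6.4997) = (1.1461, 6.4997)
link 1: phi[1] = 80 + 180 = 260 deg
  cos(260 deg) = -0.1736, sin(260 deg) = -0.9848
  joint[2] = (1.1461, 6.4997) + 10.1 * (-0.1736, -0.9848) = (1.1461 + -1.7538, 6.4997 + -9.9466) = (-0.6078, -3.4468)
link 2: phi[2] = 80 + 180 + 150 = 410 deg
  cos(410 deg) = 0.6428, sin(410 deg) = 0.7660
  joint[3] = (-0.6078, -3.4468) + 11.7 * (0.6428, 0.7660) = (-0.6078 + 7.5206, -3.4468 + 8.9627) = (6.9128, 5.5159)
link 3: phi[3] = 80 + 180 + 150 + 105 = 515 deg
  cos(515 deg) = -0.9063, sin(515 deg) = 0.4226
  joint[4] = (6.9128, 5.5159) + 2.5 * (-0.9063, 0.4226) = (6.9128 + -2.2658, 5.5159 + 1.0565) = (4.6471, 6.5724)
End effector: (4.6471, 6.5724)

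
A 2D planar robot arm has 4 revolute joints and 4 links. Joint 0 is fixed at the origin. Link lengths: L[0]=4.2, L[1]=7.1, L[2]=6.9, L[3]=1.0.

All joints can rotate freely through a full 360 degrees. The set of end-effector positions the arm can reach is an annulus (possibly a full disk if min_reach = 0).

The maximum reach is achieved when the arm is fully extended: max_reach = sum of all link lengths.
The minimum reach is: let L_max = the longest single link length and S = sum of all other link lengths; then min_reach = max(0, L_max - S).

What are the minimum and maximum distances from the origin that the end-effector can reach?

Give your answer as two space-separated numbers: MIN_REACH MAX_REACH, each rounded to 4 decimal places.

Link lengths: [4.2, 7.1, 6.9, 1.0]
max_reach = 4.2 + 7.1 + 6.9 + 1 = 19.2
L_max = max([4.2, 7.1, 6.9, 1.0]) = 7.1
S (sum of others) = 19.2 - 7.1 = 12.1
min_reach = max(0, 7.1 - 12.1) = max(0, -5) = 0

Answer: 0.0000 19.2000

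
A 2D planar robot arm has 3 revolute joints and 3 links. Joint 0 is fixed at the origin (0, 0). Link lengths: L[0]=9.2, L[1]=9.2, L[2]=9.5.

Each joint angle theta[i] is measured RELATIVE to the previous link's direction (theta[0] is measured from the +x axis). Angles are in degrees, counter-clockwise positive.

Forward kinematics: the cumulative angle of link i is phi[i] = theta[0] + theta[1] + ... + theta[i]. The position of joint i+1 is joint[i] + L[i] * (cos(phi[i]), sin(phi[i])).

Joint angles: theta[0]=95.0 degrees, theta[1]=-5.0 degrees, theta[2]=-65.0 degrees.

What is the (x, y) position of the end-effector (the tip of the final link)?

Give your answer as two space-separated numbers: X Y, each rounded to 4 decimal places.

joint[0] = (0.0000, 0.0000)  (base)
link 0: phi[0] = 95 = 95 deg
  cos(95 deg) = -0.0872, sin(95 deg) = 0.9962
  joint[1] = (0.0000, 0.0000) + 9.2 * (-0.0872, 0.9962) = (0.0000 + -0.8018, 0.0000 + 9.1650) = (-0.8018, 9.1650)
link 1: phi[1] = 95 + -5 = 90 deg
  cos(90 deg) = 0.0000, sin(90 deg) = 1.0000
  joint[2] = (-0.8018, 9.1650) + 9.2 * (0.0000, 1.0000) = (-0.8018 + 0.0000, 9.1650 + 9.2000) = (-0.8018, 18.3650)
link 2: phi[2] = 95 + -5 + -65 = 25 deg
  cos(25 deg) = 0.9063, sin(25 deg) = 0.4226
  joint[3] = (-0.8018, 18.3650) + 9.5 * (0.9063, 0.4226) = (-0.8018 + 8.6099, 18.3650 + 4.0149) = (7.8081, 22.3799)
End effector: (7.8081, 22.3799)

Answer: 7.8081 22.3799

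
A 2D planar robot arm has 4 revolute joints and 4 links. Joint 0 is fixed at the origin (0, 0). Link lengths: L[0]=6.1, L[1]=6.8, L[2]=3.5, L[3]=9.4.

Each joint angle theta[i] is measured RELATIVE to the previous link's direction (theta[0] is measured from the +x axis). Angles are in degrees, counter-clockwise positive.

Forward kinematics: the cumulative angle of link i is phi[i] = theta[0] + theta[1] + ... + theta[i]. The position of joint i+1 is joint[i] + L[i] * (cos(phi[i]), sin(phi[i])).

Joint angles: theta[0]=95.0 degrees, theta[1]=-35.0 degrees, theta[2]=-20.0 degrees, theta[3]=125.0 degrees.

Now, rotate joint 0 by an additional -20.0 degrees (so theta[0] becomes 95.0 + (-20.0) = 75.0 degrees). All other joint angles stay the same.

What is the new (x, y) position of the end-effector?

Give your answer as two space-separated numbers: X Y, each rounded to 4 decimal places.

joint[0] = (0.0000, 0.0000)  (base)
link 0: phi[0] = 75 = 75 deg
  cos(75 deg) = 0.2588, sin(75 deg) = 0.9659
  joint[1] = (0.0000, 0.0000) + 6.1 * (0.2588, 0.9659) = (0.0000 + 1.5788, 0.0000 + 5.8921) = (1.5788, 5.8921)
link 1: phi[1] = 75 + -35 = 40 deg
  cos(40 deg) = 0.7660, sin(40 deg) = 0.6428
  joint[2] = (1.5788, 5.8921) + 6.8 * (0.7660, 0.6428) = (1.5788 + 5.2091, 5.8921 + 4.3710) = (6.7879, 10.2631)
link 2: phi[2] = 75 + -35 + -20 = 20 deg
  cos(20 deg) = 0.9397, sin(20 deg) = 0.3420
  joint[3] = (6.7879, 10.2631) + 3.5 * (0.9397, 0.3420) = (6.7879 + 3.2889, 10.2631 + 1.1971) = (10.0768, 11.4602)
link 3: phi[3] = 75 + -35 + -20 + 125 = 145 deg
  cos(145 deg) = -0.8192, sin(145 deg) = 0.5736
  joint[4] = (10.0768, 11.4602) + 9.4 * (-0.8192, 0.5736) = (10.0768 + -7.7000, 11.4602 + 5.3916) = (2.3768, 16.8518)
End effector: (2.3768, 16.8518)

Answer: 2.3768 16.8518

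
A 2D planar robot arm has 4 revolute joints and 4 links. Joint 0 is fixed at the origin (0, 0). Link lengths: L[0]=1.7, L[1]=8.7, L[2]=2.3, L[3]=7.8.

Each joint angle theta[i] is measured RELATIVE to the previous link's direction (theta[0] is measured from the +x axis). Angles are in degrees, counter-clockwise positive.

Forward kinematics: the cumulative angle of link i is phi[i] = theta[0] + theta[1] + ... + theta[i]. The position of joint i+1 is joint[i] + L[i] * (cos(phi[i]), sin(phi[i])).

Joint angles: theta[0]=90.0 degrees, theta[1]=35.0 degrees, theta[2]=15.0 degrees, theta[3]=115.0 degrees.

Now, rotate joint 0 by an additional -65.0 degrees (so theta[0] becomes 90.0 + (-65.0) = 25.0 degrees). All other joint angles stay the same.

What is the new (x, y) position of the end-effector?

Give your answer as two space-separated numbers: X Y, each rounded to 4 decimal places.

Answer: -1.1955 9.1200

Derivation:
joint[0] = (0.0000, 0.0000)  (base)
link 0: phi[0] = 25 = 25 deg
  cos(25 deg) = 0.9063, sin(25 deg) = 0.4226
  joint[1] = (0.0000, 0.0000) + 1.7 * (0.9063, 0.4226) = (0.0000 + 1.5407, 0.0000 + 0.7185) = (1.5407, 0.7185)
link 1: phi[1] = 25 + 35 = 60 deg
  cos(60 deg) = 0.5000, sin(60 deg) = 0.8660
  joint[2] = (1.5407, 0.7185) + 8.7 * (0.5000, 0.8660) = (1.5407 + 4.3500, 0.7185 + 7.5344) = (5.8907, 8.2529)
link 2: phi[2] = 25 + 35 + 15 = 75 deg
  cos(75 deg) = 0.2588, sin(75 deg) = 0.9659
  joint[3] = (5.8907, 8.2529) + 2.3 * (0.2588, 0.9659) = (5.8907 + 0.5953, 8.2529 + 2.2216) = (6.4860, 10.4745)
link 3: phi[3] = 25 + 35 + 15 + 115 = 190 deg
  cos(190 deg) = -0.9848, sin(190 deg) = -0.1736
  joint[4] = (6.4860, 10.4745) + 7.8 * (-0.9848, -0.1736) = (6.4860 + -7.6815, 10.4745 + -1.3545) = (-1.1955, 9.1200)
End effector: (-1.1955, 9.1200)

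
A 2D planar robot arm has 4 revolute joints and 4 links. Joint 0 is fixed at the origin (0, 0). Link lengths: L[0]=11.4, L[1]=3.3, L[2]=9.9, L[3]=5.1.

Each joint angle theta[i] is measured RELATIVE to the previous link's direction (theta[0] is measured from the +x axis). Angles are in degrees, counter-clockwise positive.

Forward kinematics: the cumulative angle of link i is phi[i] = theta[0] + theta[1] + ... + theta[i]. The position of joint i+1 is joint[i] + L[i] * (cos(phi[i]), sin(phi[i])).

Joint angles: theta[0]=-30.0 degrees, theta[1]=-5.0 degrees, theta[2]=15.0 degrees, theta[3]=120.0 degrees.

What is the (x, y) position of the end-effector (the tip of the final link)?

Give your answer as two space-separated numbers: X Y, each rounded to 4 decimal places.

Answer: 20.9932 -5.9563

Derivation:
joint[0] = (0.0000, 0.0000)  (base)
link 0: phi[0] = -30 = -30 deg
  cos(-30 deg) = 0.8660, sin(-30 deg) = -0.5000
  joint[1] = (0.0000, 0.0000) + 11.4 * (0.8660, -0.5000) = (0.0000 + 9.8727, 0.0000 + -5.7000) = (9.8727, -5.7000)
link 1: phi[1] = -30 + -5 = -35 deg
  cos(-35 deg) = 0.8192, sin(-35 deg) = -0.5736
  joint[2] = (9.8727, -5.7000) + 3.3 * (0.8192, -0.5736) = (9.8727 + 2.7032, -5.7000 + -1.8928) = (12.5759, -7.5928)
link 2: phi[2] = -30 + -5 + 15 = -20 deg
  cos(-20 deg) = 0.9397, sin(-20 deg) = -0.3420
  joint[3] = (12.5759, -7.5928) + 9.9 * (0.9397, -0.3420) = (12.5759 + 9.3030, -7.5928 + -3.3860) = (21.8788, -10.9788)
link 3: phi[3] = -30 + -5 + 15 + 120 = 100 deg
  cos(100 deg) = -0.1736, sin(100 deg) = 0.9848
  joint[4] = (21.8788, -10.9788) + 5.1 * (-0.1736, 0.9848) = (21.8788 + -0.8856, -10.9788 + 5.0225) = (20.9932, -5.9563)
End effector: (20.9932, -5.9563)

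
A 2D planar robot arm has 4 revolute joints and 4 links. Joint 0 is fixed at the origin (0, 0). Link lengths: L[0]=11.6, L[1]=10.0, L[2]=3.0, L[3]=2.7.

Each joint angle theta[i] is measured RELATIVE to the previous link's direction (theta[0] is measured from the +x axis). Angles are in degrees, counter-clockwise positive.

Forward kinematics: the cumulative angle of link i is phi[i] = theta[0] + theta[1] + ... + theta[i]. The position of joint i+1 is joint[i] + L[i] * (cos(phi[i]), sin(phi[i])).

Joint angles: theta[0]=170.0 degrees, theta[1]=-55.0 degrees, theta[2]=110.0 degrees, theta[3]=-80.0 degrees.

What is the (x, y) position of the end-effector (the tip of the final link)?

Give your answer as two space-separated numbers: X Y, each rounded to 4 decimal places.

Answer: -19.9830 10.5047

Derivation:
joint[0] = (0.0000, 0.0000)  (base)
link 0: phi[0] = 170 = 170 deg
  cos(170 deg) = -0.9848, sin(170 deg) = 0.1736
  joint[1] = (0.0000, 0.0000) + 11.6 * (-0.9848, 0.1736) = (0.0000 + -11.4238, 0.0000 + 2.0143) = (-11.4238, 2.0143)
link 1: phi[1] = 170 + -55 = 115 deg
  cos(115 deg) = -0.4226, sin(115 deg) = 0.9063
  joint[2] = (-11.4238, 2.0143) + 10 * (-0.4226, 0.9063) = (-11.4238 + -4.2262, 2.0143 + 9.0631) = (-15.6500, 11.0774)
link 2: phi[2] = 170 + -55 + 110 = 225 deg
  cos(225 deg) = -0.7071, sin(225 deg) = -0.7071
  joint[3] = (-15.6500, 11.0774) + 3 * (-0.7071, -0.7071) = (-15.6500 + -2.1213, 11.0774 + -2.1213) = (-17.7713, 8.9561)
link 3: phi[3] = 170 + -55 + 110 + -80 = 145 deg
  cos(145 deg) = -0.8192, sin(145 deg) = 0.5736
  joint[4] = (-17.7713, 8.9561) + 2.7 * (-0.8192, 0.5736) = (-17.7713 + -2.2117, 8.9561 + 1.5487) = (-19.9830, 10.5047)
End effector: (-19.9830, 10.5047)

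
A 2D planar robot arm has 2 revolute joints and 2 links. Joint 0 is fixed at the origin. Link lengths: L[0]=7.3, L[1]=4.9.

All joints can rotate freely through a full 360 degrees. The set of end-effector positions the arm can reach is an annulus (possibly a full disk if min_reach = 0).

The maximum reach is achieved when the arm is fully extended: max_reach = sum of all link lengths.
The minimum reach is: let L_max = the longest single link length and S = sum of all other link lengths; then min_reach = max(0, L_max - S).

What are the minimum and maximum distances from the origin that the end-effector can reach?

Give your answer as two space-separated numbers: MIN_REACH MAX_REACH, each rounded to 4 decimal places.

Answer: 2.4000 12.2000

Derivation:
Link lengths: [7.3, 4.9]
max_reach = 7.3 + 4.9 = 12.2
L_max = max([7.3, 4.9]) = 7.3
S (sum of others) = 12.2 - 7.3 = 4.9
min_reach = max(0, 7.3 - 4.9) = max(0, 2.4) = 2.4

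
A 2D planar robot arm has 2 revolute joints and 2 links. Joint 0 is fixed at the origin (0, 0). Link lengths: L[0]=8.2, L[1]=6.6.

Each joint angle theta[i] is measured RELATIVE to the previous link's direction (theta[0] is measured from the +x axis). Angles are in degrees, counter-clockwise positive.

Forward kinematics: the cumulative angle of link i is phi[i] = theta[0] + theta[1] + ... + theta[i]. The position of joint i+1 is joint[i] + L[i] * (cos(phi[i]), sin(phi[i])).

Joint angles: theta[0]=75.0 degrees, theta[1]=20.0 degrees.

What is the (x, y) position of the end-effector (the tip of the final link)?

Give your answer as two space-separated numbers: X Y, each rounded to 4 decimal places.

joint[0] = (0.0000, 0.0000)  (base)
link 0: phi[0] = 75 = 75 deg
  cos(75 deg) = 0.2588, sin(75 deg) = 0.9659
  joint[1] = (0.0000, 0.0000) + 8.2 * (0.2588, 0.9659) = (0.0000 + 2.1223, 0.0000 + 7.9206) = (2.1223, 7.9206)
link 1: phi[1] = 75 + 20 = 95 deg
  cos(95 deg) = -0.0872, sin(95 deg) = 0.9962
  joint[2] = (2.1223, 7.9206) + 6.6 * (-0.0872, 0.9962) = (2.1223 + -0.5752, 7.9206 + 6.5749) = (1.5471, 14.4955)
End effector: (1.5471, 14.4955)

Answer: 1.5471 14.4955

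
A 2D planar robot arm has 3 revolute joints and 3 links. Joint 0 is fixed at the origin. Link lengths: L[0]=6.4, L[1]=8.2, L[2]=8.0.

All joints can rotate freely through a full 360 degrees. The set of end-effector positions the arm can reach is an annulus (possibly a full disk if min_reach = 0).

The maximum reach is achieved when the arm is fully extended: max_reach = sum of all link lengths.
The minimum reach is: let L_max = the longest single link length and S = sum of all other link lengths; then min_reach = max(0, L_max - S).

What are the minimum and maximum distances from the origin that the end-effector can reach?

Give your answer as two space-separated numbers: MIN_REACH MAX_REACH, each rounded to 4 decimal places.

Link lengths: [6.4, 8.2, 8.0]
max_reach = 6.4 + 8.2 + 8 = 22.6
L_max = max([6.4, 8.2, 8.0]) = 8.2
S (sum of others) = 22.6 - 8.2 = 14.4
min_reach = max(0, 8.2 - 14.4) = max(0, -6.2) = 0

Answer: 0.0000 22.6000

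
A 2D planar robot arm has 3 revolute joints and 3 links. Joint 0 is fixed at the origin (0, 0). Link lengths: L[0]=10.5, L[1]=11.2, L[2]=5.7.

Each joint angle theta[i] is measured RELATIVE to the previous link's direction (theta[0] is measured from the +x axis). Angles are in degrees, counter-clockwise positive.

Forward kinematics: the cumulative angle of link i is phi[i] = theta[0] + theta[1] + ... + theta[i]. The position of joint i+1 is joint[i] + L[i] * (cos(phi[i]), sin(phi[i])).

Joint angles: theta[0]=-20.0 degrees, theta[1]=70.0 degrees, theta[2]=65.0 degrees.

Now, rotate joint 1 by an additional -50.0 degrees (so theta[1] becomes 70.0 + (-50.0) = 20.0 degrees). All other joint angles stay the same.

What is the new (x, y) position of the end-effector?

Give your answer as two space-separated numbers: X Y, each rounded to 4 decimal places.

joint[0] = (0.0000, 0.0000)  (base)
link 0: phi[0] = -20 = -20 deg
  cos(-20 deg) = 0.9397, sin(-20 deg) = -0.3420
  joint[1] = (0.0000, 0.0000) + 10.5 * (0.9397, -0.3420) = (0.0000 + 9.8668, 0.0000 + -3.5912) = (9.8668, -3.5912)
link 1: phi[1] = -20 + 20 = 0 deg
  cos(0 deg) = 1.0000, sin(0 deg) = 0.0000
  joint[2] = (9.8668, -3.5912) + 11.2 * (1.0000, 0.0000) = (9.8668 + 11.2000, -3.5912 + 0.0000) = (21.0668, -3.5912)
link 2: phi[2] = -20 + 20 + 65 = 65 deg
  cos(65 deg) = 0.4226, sin(65 deg) = 0.9063
  joint[3] = (21.0668, -3.5912) + 5.7 * (0.4226, 0.9063) = (21.0668 + 2.4089, -3.5912 + 5.1660) = (23.4757, 1.5747)
End effector: (23.4757, 1.5747)

Answer: 23.4757 1.5747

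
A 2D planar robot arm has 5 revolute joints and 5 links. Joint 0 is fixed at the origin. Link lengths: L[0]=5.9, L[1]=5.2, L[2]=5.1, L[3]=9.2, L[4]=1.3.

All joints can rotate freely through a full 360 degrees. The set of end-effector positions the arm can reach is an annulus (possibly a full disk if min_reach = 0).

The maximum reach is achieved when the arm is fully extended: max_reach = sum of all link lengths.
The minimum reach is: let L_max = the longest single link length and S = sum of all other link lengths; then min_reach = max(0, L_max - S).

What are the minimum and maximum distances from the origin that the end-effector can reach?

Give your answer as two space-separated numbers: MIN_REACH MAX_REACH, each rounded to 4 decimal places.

Answer: 0.0000 26.7000

Derivation:
Link lengths: [5.9, 5.2, 5.1, 9.2, 1.3]
max_reach = 5.9 + 5.2 + 5.1 + 9.2 + 1.3 = 26.7
L_max = max([5.9, 5.2, 5.1, 9.2, 1.3]) = 9.2
S (sum of others) = 26.7 - 9.2 = 17.5
min_reach = max(0, 9.2 - 17.5) = max(0, -8.3) = 0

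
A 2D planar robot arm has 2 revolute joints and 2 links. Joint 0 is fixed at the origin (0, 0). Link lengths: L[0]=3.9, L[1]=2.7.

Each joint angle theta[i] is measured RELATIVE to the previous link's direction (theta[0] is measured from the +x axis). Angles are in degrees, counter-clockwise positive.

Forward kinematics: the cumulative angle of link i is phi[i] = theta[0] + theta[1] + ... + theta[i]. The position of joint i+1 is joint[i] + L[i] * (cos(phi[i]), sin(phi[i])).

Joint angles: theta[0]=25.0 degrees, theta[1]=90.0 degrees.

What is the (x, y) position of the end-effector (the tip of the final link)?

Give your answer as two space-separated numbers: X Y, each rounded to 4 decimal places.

Answer: 2.3935 4.0952

Derivation:
joint[0] = (0.0000, 0.0000)  (base)
link 0: phi[0] = 25 = 25 deg
  cos(25 deg) = 0.9063, sin(25 deg) = 0.4226
  joint[1] = (0.0000, 0.0000) + 3.9 * (0.9063, 0.4226) = (0.0000 + 3.5346, 0.0000 + 1.6482) = (3.5346, 1.6482)
link 1: phi[1] = 25 + 90 = 115 deg
  cos(115 deg) = -0.4226, sin(115 deg) = 0.9063
  joint[2] = (3.5346, 1.6482) + 2.7 * (-0.4226, 0.9063) = (3.5346 + -1.1411, 1.6482 + 2.4470) = (2.3935, 4.0952)
End effector: (2.3935, 4.0952)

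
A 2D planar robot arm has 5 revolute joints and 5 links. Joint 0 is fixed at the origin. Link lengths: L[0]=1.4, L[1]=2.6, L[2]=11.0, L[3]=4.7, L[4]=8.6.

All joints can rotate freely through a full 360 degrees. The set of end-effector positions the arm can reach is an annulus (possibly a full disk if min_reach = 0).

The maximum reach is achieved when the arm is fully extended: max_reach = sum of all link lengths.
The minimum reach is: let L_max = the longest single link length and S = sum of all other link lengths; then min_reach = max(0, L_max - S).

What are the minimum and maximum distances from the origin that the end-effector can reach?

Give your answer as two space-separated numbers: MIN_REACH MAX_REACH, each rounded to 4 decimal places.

Answer: 0.0000 28.3000

Derivation:
Link lengths: [1.4, 2.6, 11.0, 4.7, 8.6]
max_reach = 1.4 + 2.6 + 11 + 4.7 + 8.6 = 28.3
L_max = max([1.4, 2.6, 11.0, 4.7, 8.6]) = 11
S (sum of others) = 28.3 - 11 = 17.3
min_reach = max(0, 11 - 17.3) = max(0, -6.3) = 0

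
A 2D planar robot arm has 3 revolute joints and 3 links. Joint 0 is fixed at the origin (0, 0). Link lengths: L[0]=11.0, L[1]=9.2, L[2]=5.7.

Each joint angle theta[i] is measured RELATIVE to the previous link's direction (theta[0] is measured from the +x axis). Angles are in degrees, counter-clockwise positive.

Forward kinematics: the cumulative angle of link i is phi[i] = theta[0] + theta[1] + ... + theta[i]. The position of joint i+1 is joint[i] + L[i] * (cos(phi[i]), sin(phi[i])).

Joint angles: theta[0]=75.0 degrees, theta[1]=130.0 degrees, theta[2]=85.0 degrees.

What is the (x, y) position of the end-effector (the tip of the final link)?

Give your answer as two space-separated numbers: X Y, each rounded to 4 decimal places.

Answer: -3.5415 1.3808

Derivation:
joint[0] = (0.0000, 0.0000)  (base)
link 0: phi[0] = 75 = 75 deg
  cos(75 deg) = 0.2588, sin(75 deg) = 0.9659
  joint[1] = (0.0000, 0.0000) + 11 * (0.2588, 0.9659) = (0.0000 + 2.8470, 0.0000 + 10.6252) = (2.8470, 10.6252)
link 1: phi[1] = 75 + 130 = 205 deg
  cos(205 deg) = -0.9063, sin(205 deg) = -0.4226
  joint[2] = (2.8470, 10.6252) + 9.2 * (-0.9063, -0.4226) = (2.8470 + -8.3380, 10.6252 + -3.8881) = (-5.4910, 6.7371)
link 2: phi[2] = 75 + 130 + 85 = 290 deg
  cos(290 deg) = 0.3420, sin(290 deg) = -0.9397
  joint[3] = (-5.4910, 6.7371) + 5.7 * (0.3420, -0.9397) = (-5.4910 + 1.9495, 6.7371 + -5.3562) = (-3.5415, 1.3808)
End effector: (-3.5415, 1.3808)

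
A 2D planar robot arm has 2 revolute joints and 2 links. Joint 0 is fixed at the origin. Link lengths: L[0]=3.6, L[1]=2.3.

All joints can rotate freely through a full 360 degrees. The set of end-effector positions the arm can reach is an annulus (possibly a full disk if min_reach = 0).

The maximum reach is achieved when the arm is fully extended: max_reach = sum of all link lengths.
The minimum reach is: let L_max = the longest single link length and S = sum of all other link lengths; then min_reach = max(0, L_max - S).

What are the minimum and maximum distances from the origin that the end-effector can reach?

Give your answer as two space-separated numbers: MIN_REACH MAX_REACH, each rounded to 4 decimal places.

Answer: 1.3000 5.9000

Derivation:
Link lengths: [3.6, 2.3]
max_reach = 3.6 + 2.3 = 5.9
L_max = max([3.6, 2.3]) = 3.6
S (sum of others) = 5.9 - 3.6 = 2.3
min_reach = max(0, 3.6 - 2.3) = max(0, 1.3) = 1.3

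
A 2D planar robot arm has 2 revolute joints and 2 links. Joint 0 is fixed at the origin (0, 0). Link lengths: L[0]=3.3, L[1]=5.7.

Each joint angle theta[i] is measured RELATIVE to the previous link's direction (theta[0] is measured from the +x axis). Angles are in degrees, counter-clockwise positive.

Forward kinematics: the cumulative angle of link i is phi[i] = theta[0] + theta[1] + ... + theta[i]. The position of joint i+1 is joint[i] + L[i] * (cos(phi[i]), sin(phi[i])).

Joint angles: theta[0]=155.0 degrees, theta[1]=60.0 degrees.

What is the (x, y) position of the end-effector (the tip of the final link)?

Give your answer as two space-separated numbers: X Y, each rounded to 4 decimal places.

joint[0] = (0.0000, 0.0000)  (base)
link 0: phi[0] = 155 = 155 deg
  cos(155 deg) = -0.9063, sin(155 deg) = 0.4226
  joint[1] = (0.0000, 0.0000) + 3.3 * (-0.9063, 0.4226) = (0.0000 + -2.9908, 0.0000 + 1.3946) = (-2.9908, 1.3946)
link 1: phi[1] = 155 + 60 = 215 deg
  cos(215 deg) = -0.8192, sin(215 deg) = -0.5736
  joint[2] = (-2.9908, 1.3946) + 5.7 * (-0.8192, -0.5736) = (-2.9908 + -4.6692, 1.3946 + -3.2694) = (-7.6600, -1.8747)
End effector: (-7.6600, -1.8747)

Answer: -7.6600 -1.8747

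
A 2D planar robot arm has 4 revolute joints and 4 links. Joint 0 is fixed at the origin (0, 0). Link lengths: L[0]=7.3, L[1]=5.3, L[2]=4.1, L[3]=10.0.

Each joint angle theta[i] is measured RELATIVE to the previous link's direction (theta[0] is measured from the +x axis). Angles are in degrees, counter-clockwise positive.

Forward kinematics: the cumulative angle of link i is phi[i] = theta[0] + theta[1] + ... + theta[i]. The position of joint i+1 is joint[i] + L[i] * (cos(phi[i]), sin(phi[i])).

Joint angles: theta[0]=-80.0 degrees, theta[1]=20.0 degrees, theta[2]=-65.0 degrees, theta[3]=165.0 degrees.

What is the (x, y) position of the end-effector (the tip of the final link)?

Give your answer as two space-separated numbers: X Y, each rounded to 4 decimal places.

joint[0] = (0.0000, 0.0000)  (base)
link 0: phi[0] = -80 = -80 deg
  cos(-80 deg) = 0.1736, sin(-80 deg) = -0.9848
  joint[1] = (0.0000, 0.0000) + 7.3 * (0.1736, -0.9848) = (0.0000 + 1.2676, 0.0000 + -7.1891) = (1.2676, -7.1891)
link 1: phi[1] = -80 + 20 = -60 deg
  cos(-60 deg) = 0.5000, sin(-60 deg) = -0.8660
  joint[2] = (1.2676, -7.1891) + 5.3 * (0.5000, -0.8660) = (1.2676 + 2.6500, -7.1891 + -4.5899) = (3.9176, -11.7790)
link 2: phi[2] = -80 + 20 + -65 = -125 deg
  cos(-125 deg) = -0.5736, sin(-125 deg) = -0.8192
  joint[3] = (3.9176, -11.7790) + 4.1 * (-0.5736, -0.8192) = (3.9176 + -2.3517, -11.7790 + -3.3585) = (1.5660, -15.1376)
link 3: phi[3] = -80 + 20 + -65 + 165 = 40 deg
  cos(40 deg) = 0.7660, sin(40 deg) = 0.6428
  joint[4] = (1.5660, -15.1376) + 10 * (0.7660, 0.6428) = (1.5660 + 7.6604, -15.1376 + 6.4279) = (9.2264, -8.7097)
End effector: (9.2264, -8.7097)

Answer: 9.2264 -8.7097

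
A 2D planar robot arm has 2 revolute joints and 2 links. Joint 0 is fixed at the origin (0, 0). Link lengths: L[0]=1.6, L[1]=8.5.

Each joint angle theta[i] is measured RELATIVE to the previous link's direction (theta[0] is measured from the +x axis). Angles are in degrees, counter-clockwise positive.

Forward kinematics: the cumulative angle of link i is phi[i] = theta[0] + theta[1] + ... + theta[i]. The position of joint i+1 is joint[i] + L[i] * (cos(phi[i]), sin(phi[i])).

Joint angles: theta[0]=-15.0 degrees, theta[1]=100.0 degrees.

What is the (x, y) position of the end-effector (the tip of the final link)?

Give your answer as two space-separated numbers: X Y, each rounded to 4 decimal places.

joint[0] = (0.0000, 0.0000)  (base)
link 0: phi[0] = -15 = -15 deg
  cos(-15 deg) = 0.9659, sin(-15 deg) = -0.2588
  joint[1] = (0.0000, 0.0000) + 1.6 * (0.9659, -0.2588) = (0.0000 + 1.5455, 0.0000 + -0.4141) = (1.5455, -0.4141)
link 1: phi[1] = -15 + 100 = 85 deg
  cos(85 deg) = 0.0872, sin(85 deg) = 0.9962
  joint[2] = (1.5455, -0.4141) + 8.5 * (0.0872, 0.9962) = (1.5455 + 0.7408, -0.4141 + 8.4677) = (2.2863, 8.0535)
End effector: (2.2863, 8.0535)

Answer: 2.2863 8.0535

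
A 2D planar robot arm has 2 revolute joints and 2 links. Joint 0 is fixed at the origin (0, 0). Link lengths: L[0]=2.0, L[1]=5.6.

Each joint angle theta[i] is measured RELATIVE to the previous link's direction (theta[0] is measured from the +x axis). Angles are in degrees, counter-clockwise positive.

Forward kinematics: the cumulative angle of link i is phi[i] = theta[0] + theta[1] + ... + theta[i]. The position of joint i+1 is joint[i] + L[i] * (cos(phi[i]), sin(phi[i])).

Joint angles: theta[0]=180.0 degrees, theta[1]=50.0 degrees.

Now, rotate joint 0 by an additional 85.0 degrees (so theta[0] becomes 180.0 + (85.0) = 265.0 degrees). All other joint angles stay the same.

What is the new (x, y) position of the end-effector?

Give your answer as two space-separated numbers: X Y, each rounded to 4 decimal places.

joint[0] = (0.0000, 0.0000)  (base)
link 0: phi[0] = 265 = 265 deg
  cos(265 deg) = -0.0872, sin(265 deg) = -0.9962
  joint[1] = (0.0000, 0.0000) + 2 * (-0.0872, -0.9962) = (0.0000 + -0.1743, 0.0000 + -1.9924) = (-0.1743, -1.9924)
link 1: phi[1] = 265 + 50 = 315 deg
  cos(315 deg) = 0.7071, sin(315 deg) = -0.7071
  joint[2] = (-0.1743, -1.9924) + 5.6 * (0.7071, -0.7071) = (-0.1743 + 3.9598, -1.9924 + -3.9598) = (3.7855, -5.9522)
End effector: (3.7855, -5.9522)

Answer: 3.7855 -5.9522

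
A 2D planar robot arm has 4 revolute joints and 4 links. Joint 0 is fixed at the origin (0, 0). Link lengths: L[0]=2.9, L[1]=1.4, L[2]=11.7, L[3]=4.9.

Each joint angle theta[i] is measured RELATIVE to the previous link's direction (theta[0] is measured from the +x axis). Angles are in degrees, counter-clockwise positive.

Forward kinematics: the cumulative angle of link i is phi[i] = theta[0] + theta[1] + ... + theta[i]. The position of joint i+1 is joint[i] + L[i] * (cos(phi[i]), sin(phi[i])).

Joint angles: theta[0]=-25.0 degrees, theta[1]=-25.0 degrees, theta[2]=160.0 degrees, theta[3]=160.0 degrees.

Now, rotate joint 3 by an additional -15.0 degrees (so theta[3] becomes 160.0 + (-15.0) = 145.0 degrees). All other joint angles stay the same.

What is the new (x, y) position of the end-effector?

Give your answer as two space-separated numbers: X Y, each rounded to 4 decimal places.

joint[0] = (0.0000, 0.0000)  (base)
link 0: phi[0] = -25 = -25 deg
  cos(-25 deg) = 0.9063, sin(-25 deg) = -0.4226
  joint[1] = (0.0000, 0.0000) + 2.9 * (0.9063, -0.4226) = (0.0000 + 2.6283, 0.0000 + -1.2256) = (2.6283, -1.2256)
link 1: phi[1] = -25 + -25 = -50 deg
  cos(-50 deg) = 0.6428, sin(-50 deg) = -0.7660
  joint[2] = (2.6283, -1.2256) + 1.4 * (0.6428, -0.7660) = (2.6283 + 0.8999, -1.2256 + -1.0725) = (3.5282, -2.2981)
link 2: phi[2] = -25 + -25 + 160 = 110 deg
  cos(110 deg) = -0.3420, sin(110 deg) = 0.9397
  joint[3] = (3.5282, -2.2981) + 11.7 * (-0.3420, 0.9397) = (3.5282 + -4.0016, -2.2981 + 10.9944) = (-0.4734, 8.6963)
link 3: phi[3] = -25 + -25 + 160 + 145 = 255 deg
  cos(255 deg) = -0.2588, sin(255 deg) = -0.9659
  joint[4] = (-0.4734, 8.6963) + 4.9 * (-0.2588, -0.9659) = (-0.4734 + -1.2682, 8.6963 + -4.7330) = (-1.7417, 3.9633)
End effector: (-1.7417, 3.9633)

Answer: -1.7417 3.9633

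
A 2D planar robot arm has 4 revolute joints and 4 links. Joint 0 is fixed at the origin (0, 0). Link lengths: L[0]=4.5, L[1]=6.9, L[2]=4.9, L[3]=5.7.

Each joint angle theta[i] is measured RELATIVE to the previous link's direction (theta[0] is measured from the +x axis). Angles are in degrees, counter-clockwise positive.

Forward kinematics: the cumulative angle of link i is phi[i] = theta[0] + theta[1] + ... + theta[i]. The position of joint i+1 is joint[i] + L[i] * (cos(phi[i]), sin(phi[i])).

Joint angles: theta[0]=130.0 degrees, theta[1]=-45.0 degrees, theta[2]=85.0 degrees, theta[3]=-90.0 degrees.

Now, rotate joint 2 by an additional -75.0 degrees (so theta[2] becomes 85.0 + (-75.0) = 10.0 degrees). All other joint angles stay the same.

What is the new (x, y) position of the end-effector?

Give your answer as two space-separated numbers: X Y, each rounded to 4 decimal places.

Answer: 2.9601 15.6991

Derivation:
joint[0] = (0.0000, 0.0000)  (base)
link 0: phi[0] = 130 = 130 deg
  cos(130 deg) = -0.6428, sin(130 deg) = 0.7660
  joint[1] = (0.0000, 0.0000) + 4.5 * (-0.6428, 0.7660) = (0.0000 + -2.8925, 0.0000 + 3.4472) = (-2.8925, 3.4472)
link 1: phi[1] = 130 + -45 = 85 deg
  cos(85 deg) = 0.0872, sin(85 deg) = 0.9962
  joint[2] = (-2.8925, 3.4472) + 6.9 * (0.0872, 0.9962) = (-2.8925 + 0.6014, 3.4472 + 6.8737) = (-2.2912, 10.3209)
link 2: phi[2] = 130 + -45 + 10 = 95 deg
  cos(95 deg) = -0.0872, sin(95 deg) = 0.9962
  joint[3] = (-2.2912, 10.3209) + 4.9 * (-0.0872, 0.9962) = (-2.2912 + -0.4271, 10.3209 + 4.8814) = (-2.7182, 15.2023)
link 3: phi[3] = 130 + -45 + 10 + -90 = 5 deg
  cos(5 deg) = 0.9962, sin(5 deg) = 0.0872
  joint[4] = (-2.7182, 15.2023) + 5.7 * (0.9962, 0.0872) = (-2.7182 + 5.6783, 15.2023 + 0.4968) = (2.9601, 15.6991)
End effector: (2.9601, 15.6991)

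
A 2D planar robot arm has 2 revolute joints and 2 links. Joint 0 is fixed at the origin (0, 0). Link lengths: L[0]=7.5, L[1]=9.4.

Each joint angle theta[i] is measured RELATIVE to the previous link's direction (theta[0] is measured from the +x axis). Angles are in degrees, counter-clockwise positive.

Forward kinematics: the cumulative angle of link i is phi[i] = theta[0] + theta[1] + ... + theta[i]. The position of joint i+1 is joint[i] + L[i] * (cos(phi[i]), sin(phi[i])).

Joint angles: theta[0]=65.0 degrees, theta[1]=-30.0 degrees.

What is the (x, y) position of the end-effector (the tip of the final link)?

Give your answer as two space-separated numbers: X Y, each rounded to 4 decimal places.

Answer: 10.8697 12.1889

Derivation:
joint[0] = (0.0000, 0.0000)  (base)
link 0: phi[0] = 65 = 65 deg
  cos(65 deg) = 0.4226, sin(65 deg) = 0.9063
  joint[1] = (0.0000, 0.0000) + 7.5 * (0.4226, 0.9063) = (0.0000 + 3.1696, 0.0000 + 6.7973) = (3.1696, 6.7973)
link 1: phi[1] = 65 + -30 = 35 deg
  cos(35 deg) = 0.8192, sin(35 deg) = 0.5736
  joint[2] = (3.1696, 6.7973) + 9.4 * (0.8192, 0.5736) = (3.1696 + 7.7000, 6.7973 + 5.3916) = (10.8697, 12.1889)
End effector: (10.8697, 12.1889)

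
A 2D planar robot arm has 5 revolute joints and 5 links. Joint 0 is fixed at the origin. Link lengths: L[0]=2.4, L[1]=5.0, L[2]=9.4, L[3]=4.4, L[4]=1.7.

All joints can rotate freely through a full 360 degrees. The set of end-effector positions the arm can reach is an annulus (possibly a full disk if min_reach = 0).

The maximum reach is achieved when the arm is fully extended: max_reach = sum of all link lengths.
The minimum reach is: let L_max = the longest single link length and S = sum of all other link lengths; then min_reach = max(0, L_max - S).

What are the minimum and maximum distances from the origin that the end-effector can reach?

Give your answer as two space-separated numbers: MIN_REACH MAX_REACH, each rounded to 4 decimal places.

Link lengths: [2.4, 5.0, 9.4, 4.4, 1.7]
max_reach = 2.4 + 5 + 9.4 + 4.4 + 1.7 = 22.9
L_max = max([2.4, 5.0, 9.4, 4.4, 1.7]) = 9.4
S (sum of others) = 22.9 - 9.4 = 13.5
min_reach = max(0, 9.4 - 13.5) = max(0, -4.1) = 0

Answer: 0.0000 22.9000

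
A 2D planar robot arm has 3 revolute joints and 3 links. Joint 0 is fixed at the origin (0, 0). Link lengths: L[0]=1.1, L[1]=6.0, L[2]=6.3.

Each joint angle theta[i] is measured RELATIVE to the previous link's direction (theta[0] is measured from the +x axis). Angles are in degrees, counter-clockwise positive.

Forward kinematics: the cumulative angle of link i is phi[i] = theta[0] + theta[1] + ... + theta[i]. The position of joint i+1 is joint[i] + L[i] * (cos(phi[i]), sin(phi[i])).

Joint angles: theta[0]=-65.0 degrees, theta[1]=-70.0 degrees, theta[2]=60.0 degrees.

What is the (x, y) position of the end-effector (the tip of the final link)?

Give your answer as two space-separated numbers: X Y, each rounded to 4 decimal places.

joint[0] = (0.0000, 0.0000)  (base)
link 0: phi[0] = -65 = -65 deg
  cos(-65 deg) = 0.4226, sin(-65 deg) = -0.9063
  joint[1] = (0.0000, 0.0000) + 1.1 * (0.4226, -0.9063) = (0.0000 + 0.4649, 0.0000 + -0.9969) = (0.4649, -0.9969)
link 1: phi[1] = -65 + -70 = -135 deg
  cos(-135 deg) = -0.7071, sin(-135 deg) = -0.7071
  joint[2] = (0.4649, -0.9969) + 6 * (-0.7071, -0.7071) = (0.4649 + -4.2426, -0.9969 + -4.2426) = (-3.7778, -5.2396)
link 2: phi[2] = -65 + -70 + 60 = -75 deg
  cos(-75 deg) = 0.2588, sin(-75 deg) = -0.9659
  joint[3] = (-3.7778, -5.2396) + 6.3 * (0.2588, -0.9659) = (-3.7778 + 1.6306, -5.2396 + -6.0853) = (-2.1472, -11.3249)
End effector: (-2.1472, -11.3249)

Answer: -2.1472 -11.3249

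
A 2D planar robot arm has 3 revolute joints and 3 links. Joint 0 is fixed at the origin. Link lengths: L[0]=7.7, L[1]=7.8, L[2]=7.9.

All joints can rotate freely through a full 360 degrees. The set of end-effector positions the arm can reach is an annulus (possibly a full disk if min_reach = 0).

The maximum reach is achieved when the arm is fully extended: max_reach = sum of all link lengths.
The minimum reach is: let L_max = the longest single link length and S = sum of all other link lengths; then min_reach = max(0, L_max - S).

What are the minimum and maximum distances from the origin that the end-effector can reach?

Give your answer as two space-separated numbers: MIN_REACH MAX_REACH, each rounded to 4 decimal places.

Link lengths: [7.7, 7.8, 7.9]
max_reach = 7.7 + 7.8 + 7.9 = 23.4
L_max = max([7.7, 7.8, 7.9]) = 7.9
S (sum of others) = 23.4 - 7.9 = 15.5
min_reach = max(0, 7.9 - 15.5) = max(0, -7.6) = 0

Answer: 0.0000 23.4000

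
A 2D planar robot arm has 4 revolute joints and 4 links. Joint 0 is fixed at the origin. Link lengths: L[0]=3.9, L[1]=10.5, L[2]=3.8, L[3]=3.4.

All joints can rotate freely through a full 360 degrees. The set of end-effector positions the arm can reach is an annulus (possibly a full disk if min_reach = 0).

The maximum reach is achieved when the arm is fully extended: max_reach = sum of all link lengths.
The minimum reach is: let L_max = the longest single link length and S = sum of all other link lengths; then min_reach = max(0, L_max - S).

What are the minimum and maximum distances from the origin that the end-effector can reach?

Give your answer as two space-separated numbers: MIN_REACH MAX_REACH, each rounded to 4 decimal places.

Answer: 0.0000 21.6000

Derivation:
Link lengths: [3.9, 10.5, 3.8, 3.4]
max_reach = 3.9 + 10.5 + 3.8 + 3.4 = 21.6
L_max = max([3.9, 10.5, 3.8, 3.4]) = 10.5
S (sum of others) = 21.6 - 10.5 = 11.1
min_reach = max(0, 10.5 - 11.1) = max(0, -0.6) = 0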